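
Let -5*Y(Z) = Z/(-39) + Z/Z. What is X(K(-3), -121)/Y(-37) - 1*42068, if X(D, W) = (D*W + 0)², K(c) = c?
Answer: -28892123/76 ≈ -3.8016e+5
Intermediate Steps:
Y(Z) = -⅕ + Z/195 (Y(Z) = -(Z/(-39) + Z/Z)/5 = -(Z*(-1/39) + 1)/5 = -(-Z/39 + 1)/5 = -(1 - Z/39)/5 = -⅕ + Z/195)
X(D, W) = D²*W² (X(D, W) = (D*W)² = D²*W²)
X(K(-3), -121)/Y(-37) - 1*42068 = ((-3)²*(-121)²)/(-⅕ + (1/195)*(-37)) - 1*42068 = (9*14641)/(-⅕ - 37/195) - 42068 = 131769/(-76/195) - 42068 = 131769*(-195/76) - 42068 = -25694955/76 - 42068 = -28892123/76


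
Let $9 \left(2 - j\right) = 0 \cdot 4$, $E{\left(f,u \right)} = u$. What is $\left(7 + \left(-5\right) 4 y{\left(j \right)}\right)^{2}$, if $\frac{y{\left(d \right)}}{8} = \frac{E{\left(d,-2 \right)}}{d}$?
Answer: $27889$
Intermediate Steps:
$j = 2$ ($j = 2 - \frac{0 \cdot 4}{9} = 2 - 0 = 2 + 0 = 2$)
$y{\left(d \right)} = - \frac{16}{d}$ ($y{\left(d \right)} = 8 \left(- \frac{2}{d}\right) = - \frac{16}{d}$)
$\left(7 + \left(-5\right) 4 y{\left(j \right)}\right)^{2} = \left(7 + \left(-5\right) 4 \left(- \frac{16}{2}\right)\right)^{2} = \left(7 - 20 \left(\left(-16\right) \frac{1}{2}\right)\right)^{2} = \left(7 - -160\right)^{2} = \left(7 + 160\right)^{2} = 167^{2} = 27889$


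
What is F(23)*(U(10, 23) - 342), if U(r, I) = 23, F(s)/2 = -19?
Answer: 12122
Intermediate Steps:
F(s) = -38 (F(s) = 2*(-19) = -38)
F(23)*(U(10, 23) - 342) = -38*(23 - 342) = -38*(-319) = 12122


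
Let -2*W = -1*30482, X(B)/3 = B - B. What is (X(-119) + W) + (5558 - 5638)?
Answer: 15161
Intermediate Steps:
X(B) = 0 (X(B) = 3*(B - B) = 3*0 = 0)
W = 15241 (W = -(-1)*30482/2 = -1/2*(-30482) = 15241)
(X(-119) + W) + (5558 - 5638) = (0 + 15241) + (5558 - 5638) = 15241 - 80 = 15161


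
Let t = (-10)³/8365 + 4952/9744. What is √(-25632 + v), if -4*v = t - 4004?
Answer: I*√170387624150022/83172 ≈ 156.94*I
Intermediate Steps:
t = 16163/41586 (t = -1000*1/8365 + 4952*(1/9744) = -200/1673 + 619/1218 = 16163/41586 ≈ 0.38866)
v = 166494181/166344 (v = -(16163/41586 - 4004)/4 = -¼*(-166494181/41586) = 166494181/166344 ≈ 1000.9)
√(-25632 + v) = √(-25632 + 166494181/166344) = √(-4097235227/166344) = I*√170387624150022/83172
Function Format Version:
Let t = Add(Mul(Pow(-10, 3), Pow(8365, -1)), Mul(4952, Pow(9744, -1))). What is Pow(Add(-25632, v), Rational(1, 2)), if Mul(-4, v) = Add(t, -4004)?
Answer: Mul(Rational(1, 83172), I, Pow(170387624150022, Rational(1, 2))) ≈ Mul(156.94, I)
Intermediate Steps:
t = Rational(16163, 41586) (t = Add(Mul(-1000, Rational(1, 8365)), Mul(4952, Rational(1, 9744))) = Add(Rational(-200, 1673), Rational(619, 1218)) = Rational(16163, 41586) ≈ 0.38866)
v = Rational(166494181, 166344) (v = Mul(Rational(-1, 4), Add(Rational(16163, 41586), -4004)) = Mul(Rational(-1, 4), Rational(-166494181, 41586)) = Rational(166494181, 166344) ≈ 1000.9)
Pow(Add(-25632, v), Rational(1, 2)) = Pow(Add(-25632, Rational(166494181, 166344)), Rational(1, 2)) = Pow(Rational(-4097235227, 166344), Rational(1, 2)) = Mul(Rational(1, 83172), I, Pow(170387624150022, Rational(1, 2)))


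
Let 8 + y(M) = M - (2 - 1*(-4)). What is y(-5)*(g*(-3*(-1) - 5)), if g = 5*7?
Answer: 1330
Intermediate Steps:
g = 35
y(M) = -14 + M (y(M) = -8 + (M - (2 - 1*(-4))) = -8 + (M - (2 + 4)) = -8 + (M - 1*6) = -8 + (M - 6) = -8 + (-6 + M) = -14 + M)
y(-5)*(g*(-3*(-1) - 5)) = (-14 - 5)*(35*(-3*(-1) - 5)) = -665*(3 - 5) = -665*(-2) = -19*(-70) = 1330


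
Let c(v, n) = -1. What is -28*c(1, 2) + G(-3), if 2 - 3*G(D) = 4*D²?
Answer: 50/3 ≈ 16.667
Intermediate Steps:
G(D) = ⅔ - 4*D²/3
-28*c(1, 2) + G(-3) = -28*(-1) + (⅔ - 4/3*(-3)²) = 28 + (⅔ - 4/3*9) = 28 + (⅔ - 12) = 28 - 34/3 = 50/3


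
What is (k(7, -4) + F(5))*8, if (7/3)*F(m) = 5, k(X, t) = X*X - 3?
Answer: 2696/7 ≈ 385.14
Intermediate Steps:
k(X, t) = -3 + X² (k(X, t) = X² - 3 = -3 + X²)
F(m) = 15/7 (F(m) = (3/7)*5 = 15/7)
(k(7, -4) + F(5))*8 = ((-3 + 7²) + 15/7)*8 = ((-3 + 49) + 15/7)*8 = (46 + 15/7)*8 = (337/7)*8 = 2696/7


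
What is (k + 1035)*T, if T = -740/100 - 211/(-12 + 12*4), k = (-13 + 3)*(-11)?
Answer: -546623/36 ≈ -15184.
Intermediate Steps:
k = 110 (k = -10*(-11) = 110)
T = -2387/180 (T = -740*1/100 - 211/(-12 + 48) = -37/5 - 211/36 = -2387/180 ≈ -13.261)
(k + 1035)*T = (110 + 1035)*(-2387/180) = 1145*(-2387/180) = -546623/36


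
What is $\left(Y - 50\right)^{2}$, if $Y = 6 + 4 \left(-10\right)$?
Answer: $7056$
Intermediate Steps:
$Y = -34$ ($Y = 6 - 40 = -34$)
$\left(Y - 50\right)^{2} = \left(-34 - 50\right)^{2} = \left(-84\right)^{2} = 7056$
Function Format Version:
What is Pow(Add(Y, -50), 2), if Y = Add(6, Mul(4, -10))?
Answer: 7056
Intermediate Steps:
Y = -34 (Y = Add(6, -40) = -34)
Pow(Add(Y, -50), 2) = Pow(Add(-34, -50), 2) = Pow(-84, 2) = 7056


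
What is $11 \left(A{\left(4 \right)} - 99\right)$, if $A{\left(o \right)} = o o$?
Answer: $-913$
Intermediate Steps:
$A{\left(o \right)} = o^{2}$
$11 \left(A{\left(4 \right)} - 99\right) = 11 \left(4^{2} - 99\right) = 11 \left(16 - 99\right) = 11 \left(-83\right) = -913$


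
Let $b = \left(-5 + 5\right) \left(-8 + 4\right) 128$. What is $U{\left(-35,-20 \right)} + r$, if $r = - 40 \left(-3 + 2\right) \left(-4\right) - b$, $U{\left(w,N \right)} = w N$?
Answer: $540$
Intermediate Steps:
$U{\left(w,N \right)} = N w$
$b = 0$ ($b = 0 \left(-4\right) 128 = 0 \cdot 128 = 0$)
$r = -160$ ($r = - 40 \left(-3 + 2\right) \left(-4\right) - 0 = - 40 \left(\left(-1\right) \left(-4\right)\right) + 0 = \left(-40\right) 4 + 0 = -160 + 0 = -160$)
$U{\left(-35,-20 \right)} + r = \left(-20\right) \left(-35\right) - 160 = 700 - 160 = 540$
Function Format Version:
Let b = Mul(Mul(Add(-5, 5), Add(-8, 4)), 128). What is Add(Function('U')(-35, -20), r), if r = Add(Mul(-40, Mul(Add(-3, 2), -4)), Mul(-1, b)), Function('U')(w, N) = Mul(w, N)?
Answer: 540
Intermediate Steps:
Function('U')(w, N) = Mul(N, w)
b = 0 (b = Mul(Mul(0, -4), 128) = Mul(0, 128) = 0)
r = -160 (r = Add(Mul(-40, Mul(Add(-3, 2), -4)), Mul(-1, 0)) = Add(Mul(-40, Mul(-1, -4)), 0) = Add(Mul(-40, 4), 0) = Add(-160, 0) = -160)
Add(Function('U')(-35, -20), r) = Add(Mul(-20, -35), -160) = Add(700, -160) = 540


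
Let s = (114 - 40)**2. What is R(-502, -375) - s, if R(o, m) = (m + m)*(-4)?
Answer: -2476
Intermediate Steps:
R(o, m) = -8*m (R(o, m) = (2*m)*(-4) = -8*m)
s = 5476 (s = 74**2 = 5476)
R(-502, -375) - s = -8*(-375) - 1*5476 = 3000 - 5476 = -2476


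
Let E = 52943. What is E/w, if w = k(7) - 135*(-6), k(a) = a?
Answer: 52943/817 ≈ 64.802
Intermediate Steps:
w = 817 (w = 7 - 135*(-6) = 7 + 810 = 817)
E/w = 52943/817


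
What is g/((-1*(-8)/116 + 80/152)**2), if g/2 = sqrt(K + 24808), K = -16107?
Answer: 303601*sqrt(8701)/53792 ≈ 526.47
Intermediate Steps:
g = 2*sqrt(8701) (g = 2*sqrt(-16107 + 24808) = 2*sqrt(8701) ≈ 186.56)
g/((-1*(-8)/116 + 80/152)**2) = (2*sqrt(8701))/((-1*(-8)/116 + 80/152)**2) = (2*sqrt(8701))/((8*(1/116) + 80*(1/152))**2) = (2*sqrt(8701))/((2/29 + 10/19)**2) = (2*sqrt(8701))/((328/551)**2) = (2*sqrt(8701))/(107584/303601) = (2*sqrt(8701))*(303601/107584) = 303601*sqrt(8701)/53792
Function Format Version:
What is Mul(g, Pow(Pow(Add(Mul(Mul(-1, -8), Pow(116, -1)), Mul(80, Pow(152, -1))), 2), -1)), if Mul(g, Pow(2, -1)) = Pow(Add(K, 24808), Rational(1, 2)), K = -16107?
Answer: Mul(Rational(303601, 53792), Pow(8701, Rational(1, 2))) ≈ 526.47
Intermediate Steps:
g = Mul(2, Pow(8701, Rational(1, 2))) (g = Mul(2, Pow(Add(-16107, 24808), Rational(1, 2))) = Mul(2, Pow(8701, Rational(1, 2))) ≈ 186.56)
Mul(g, Pow(Pow(Add(Mul(Mul(-1, -8), Pow(116, -1)), Mul(80, Pow(152, -1))), 2), -1)) = Mul(Mul(2, Pow(8701, Rational(1, 2))), Pow(Pow(Add(Mul(Mul(-1, -8), Pow(116, -1)), Mul(80, Pow(152, -1))), 2), -1)) = Mul(Mul(2, Pow(8701, Rational(1, 2))), Pow(Pow(Add(Mul(8, Rational(1, 116)), Mul(80, Rational(1, 152))), 2), -1)) = Mul(Mul(2, Pow(8701, Rational(1, 2))), Pow(Pow(Add(Rational(2, 29), Rational(10, 19)), 2), -1)) = Mul(Mul(2, Pow(8701, Rational(1, 2))), Pow(Pow(Rational(328, 551), 2), -1)) = Mul(Mul(2, Pow(8701, Rational(1, 2))), Pow(Rational(107584, 303601), -1)) = Mul(Mul(2, Pow(8701, Rational(1, 2))), Rational(303601, 107584)) = Mul(Rational(303601, 53792), Pow(8701, Rational(1, 2)))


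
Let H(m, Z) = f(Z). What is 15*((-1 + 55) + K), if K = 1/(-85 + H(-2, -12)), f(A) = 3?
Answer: 66405/82 ≈ 809.82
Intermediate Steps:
H(m, Z) = 3
K = -1/82 (K = 1/(-85 + 3) = 1/(-82) = -1/82 ≈ -0.012195)
15*((-1 + 55) + K) = 15*((-1 + 55) - 1/82) = 15*(54 - 1/82) = 15*(4427/82) = 66405/82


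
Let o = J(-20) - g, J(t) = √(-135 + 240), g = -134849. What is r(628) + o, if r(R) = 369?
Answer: 135218 + √105 ≈ 1.3523e+5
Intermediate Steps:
J(t) = √105
o = 134849 + √105 (o = √105 - 1*(-134849) = √105 + 134849 = 134849 + √105 ≈ 1.3486e+5)
r(628) + o = 369 + (134849 + √105) = 135218 + √105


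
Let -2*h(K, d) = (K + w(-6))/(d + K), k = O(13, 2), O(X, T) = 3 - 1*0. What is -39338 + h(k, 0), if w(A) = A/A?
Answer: -118016/3 ≈ -39339.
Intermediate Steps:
O(X, T) = 3 (O(X, T) = 3 + 0 = 3)
k = 3
w(A) = 1
h(K, d) = -(1 + K)/(2*(K + d)) (h(K, d) = -(K + 1)/(2*(d + K)) = -(1 + K)/(2*(K + d)))
-39338 + h(k, 0) = -39338 + (-1 - 1*3)/(2*(3 + 0)) = -39338 + (½)*(-1 - 3)/3 = -39338 + (½)*(⅓)*(-4) = -39338 - ⅔ = -118016/3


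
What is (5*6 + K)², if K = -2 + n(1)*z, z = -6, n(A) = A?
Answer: 484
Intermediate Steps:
K = -8 (K = -2 + 1*(-6) = -2 - 6 = -8)
(5*6 + K)² = (5*6 - 8)² = (30 - 8)² = 22² = 484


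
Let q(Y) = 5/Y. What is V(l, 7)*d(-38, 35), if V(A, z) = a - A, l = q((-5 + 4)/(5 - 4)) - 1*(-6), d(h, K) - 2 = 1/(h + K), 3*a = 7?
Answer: 20/9 ≈ 2.2222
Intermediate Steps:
a = 7/3 (a = (⅓)*7 = 7/3 ≈ 2.3333)
d(h, K) = 2 + 1/(K + h) (d(h, K) = 2 + 1/(h + K) = 2 + 1/(K + h))
l = 1 (l = 5/(((-5 + 4)/(5 - 4))) - 1*(-6) = 5/((-1/1)) + 6 = 5/((-1*1)) + 6 = 5/(-1) + 6 = 5*(-1) + 6 = -5 + 6 = 1)
V(A, z) = 7/3 - A
V(l, 7)*d(-38, 35) = (7/3 - 1*1)*((1 + 2*35 + 2*(-38))/(35 - 38)) = (7/3 - 1)*((1 + 70 - 76)/(-3)) = 4*(-⅓*(-5))/3 = (4/3)*(5/3) = 20/9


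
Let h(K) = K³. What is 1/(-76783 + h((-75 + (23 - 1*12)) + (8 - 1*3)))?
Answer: -1/282162 ≈ -3.5441e-6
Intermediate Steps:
1/(-76783 + h((-75 + (23 - 1*12)) + (8 - 1*3))) = 1/(-76783 + ((-75 + (23 - 1*12)) + (8 - 1*3))³) = 1/(-76783 + ((-75 + (23 - 12)) + (8 - 3))³) = 1/(-76783 + ((-75 + 11) + 5)³) = 1/(-76783 + (-64 + 5)³) = 1/(-76783 + (-59)³) = 1/(-76783 - 205379) = 1/(-282162) = -1/282162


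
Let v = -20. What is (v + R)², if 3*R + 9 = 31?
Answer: 1444/9 ≈ 160.44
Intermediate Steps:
R = 22/3 (R = -3 + (⅓)*31 = -3 + 31/3 = 22/3 ≈ 7.3333)
(v + R)² = (-20 + 22/3)² = (-38/3)² = 1444/9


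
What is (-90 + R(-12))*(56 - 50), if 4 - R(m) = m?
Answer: -444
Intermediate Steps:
R(m) = 4 - m
(-90 + R(-12))*(56 - 50) = (-90 + (4 - 1*(-12)))*(56 - 50) = (-90 + (4 + 12))*6 = (-90 + 16)*6 = -74*6 = -444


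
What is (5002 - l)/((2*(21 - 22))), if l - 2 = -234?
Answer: -2617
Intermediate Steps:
l = -232 (l = 2 - 234 = -232)
(5002 - l)/((2*(21 - 22))) = (5002 - 1*(-232))/((2*(21 - 22))) = (5002 + 232)/((2*(-1))) = 5234/(-2) = 5234*(-1/2) = -2617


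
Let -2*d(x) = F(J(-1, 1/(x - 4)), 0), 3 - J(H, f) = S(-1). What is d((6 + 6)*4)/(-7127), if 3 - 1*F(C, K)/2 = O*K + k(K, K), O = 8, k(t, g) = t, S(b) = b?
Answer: 3/7127 ≈ 0.00042093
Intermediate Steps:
J(H, f) = 4 (J(H, f) = 3 - 1*(-1) = 3 + 1 = 4)
F(C, K) = 6 - 18*K (F(C, K) = 6 - 2*(8*K + K) = 6 - 18*K)
d(x) = -3 (d(x) = -(6 - 18*0)/2 = -(6 + 0)/2 = -1/2*6 = -3)
d((6 + 6)*4)/(-7127) = -3/(-7127) = -3*(-1/7127) = 3/7127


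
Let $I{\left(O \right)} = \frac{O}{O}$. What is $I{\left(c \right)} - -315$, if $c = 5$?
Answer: $316$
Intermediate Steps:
$I{\left(O \right)} = 1$
$I{\left(c \right)} - -315 = 1 - -315 = 1 + 315 = 316$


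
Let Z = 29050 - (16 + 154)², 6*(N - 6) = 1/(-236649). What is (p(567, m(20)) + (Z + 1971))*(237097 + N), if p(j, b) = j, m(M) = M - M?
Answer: 21546312133184/33807 ≈ 6.3733e+8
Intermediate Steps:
m(M) = 0
N = 8519363/1419894 (N = 6 + (⅙)/(-236649) = 6 + (⅙)*(-1/236649) = 6 - 1/1419894 = 8519363/1419894 ≈ 6.0000)
Z = 150 (Z = 29050 - 1*170² = 29050 - 1*28900 = 29050 - 28900 = 150)
(p(567, m(20)) + (Z + 1971))*(237097 + N) = (567 + (150 + 1971))*(237097 + 8519363/1419894) = (567 + 2121)*(336661127081/1419894) = 2688*(336661127081/1419894) = 21546312133184/33807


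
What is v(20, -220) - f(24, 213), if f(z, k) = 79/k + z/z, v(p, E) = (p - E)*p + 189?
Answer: 1062365/213 ≈ 4987.6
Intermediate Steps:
v(p, E) = 189 + p*(p - E) (v(p, E) = p*(p - E) + 189 = 189 + p*(p - E))
f(z, k) = 1 + 79/k (f(z, k) = 79/k + 1 = 1 + 79/k)
v(20, -220) - f(24, 213) = (189 + 20**2 - 1*(-220)*20) - (79 + 213)/213 = (189 + 400 + 4400) - 292/213 = 4989 - 1*292/213 = 4989 - 292/213 = 1062365/213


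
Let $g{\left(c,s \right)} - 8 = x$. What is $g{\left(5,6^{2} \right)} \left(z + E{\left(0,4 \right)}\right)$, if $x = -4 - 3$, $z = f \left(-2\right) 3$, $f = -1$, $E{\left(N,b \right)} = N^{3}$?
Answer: $6$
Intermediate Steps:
$z = 6$ ($z = \left(-1\right) \left(-2\right) 3 = 2 \cdot 3 = 6$)
$x = -7$ ($x = -4 - 3 = -7$)
$g{\left(c,s \right)} = 1$ ($g{\left(c,s \right)} = 8 - 7 = 1$)
$g{\left(5,6^{2} \right)} \left(z + E{\left(0,4 \right)}\right) = 1 \left(6 + 0^{3}\right) = 1 \left(6 + 0\right) = 1 \cdot 6 = 6$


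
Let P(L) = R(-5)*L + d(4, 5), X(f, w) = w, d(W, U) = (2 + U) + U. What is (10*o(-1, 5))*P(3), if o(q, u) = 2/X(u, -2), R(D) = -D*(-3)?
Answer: 330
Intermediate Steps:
d(W, U) = 2 + 2*U
R(D) = 3*D
o(q, u) = -1 (o(q, u) = 2/(-2) = 2*(-½) = -1)
P(L) = 12 - 15*L (P(L) = (3*(-5))*L + (2 + 2*5) = -15*L + (2 + 10) = -15*L + 12 = 12 - 15*L)
(10*o(-1, 5))*P(3) = (10*(-1))*(12 - 15*3) = -10*(12 - 45) = -10*(-33) = 330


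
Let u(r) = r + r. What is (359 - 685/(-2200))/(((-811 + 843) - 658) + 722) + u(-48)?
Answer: -1298981/14080 ≈ -92.257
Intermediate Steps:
u(r) = 2*r
(359 - 685/(-2200))/(((-811 + 843) - 658) + 722) + u(-48) = (359 - 685/(-2200))/(((-811 + 843) - 658) + 722) + 2*(-48) = (359 - 685*(-1/2200))/((32 - 658) + 722) - 96 = (359 + 137/440)/(-626 + 722) - 96 = (158097/440)/96 - 96 = (158097/440)*(1/96) - 96 = 52699/14080 - 96 = -1298981/14080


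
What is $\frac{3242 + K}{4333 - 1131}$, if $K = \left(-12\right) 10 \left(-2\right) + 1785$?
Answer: $\frac{5267}{3202} \approx 1.6449$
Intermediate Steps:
$K = 2025$ ($K = \left(-120\right) \left(-2\right) + 1785 = 240 + 1785 = 2025$)
$\frac{3242 + K}{4333 - 1131} = \frac{3242 + 2025}{4333 - 1131} = \frac{5267}{3202}$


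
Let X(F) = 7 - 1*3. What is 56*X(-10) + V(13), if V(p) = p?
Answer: 237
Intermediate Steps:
X(F) = 4 (X(F) = 7 - 3 = 4)
56*X(-10) + V(13) = 56*4 + 13 = 224 + 13 = 237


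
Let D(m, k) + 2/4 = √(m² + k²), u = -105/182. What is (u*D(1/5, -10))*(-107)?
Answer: -1605/52 + 321*√2501/26 ≈ 586.57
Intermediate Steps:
u = -15/26 (u = -105*1/182 = -15/26 ≈ -0.57692)
D(m, k) = -½ + √(k² + m²) (D(m, k) = -½ + √(m² + k²) = -½ + √(k² + m²))
(u*D(1/5, -10))*(-107) = -15*(-½ + √((-10)² + (1/5)²))/26*(-107) = -15*(-½ + √(100 + (⅕)²))/26*(-107) = -15*(-½ + √(100 + 1/25))/26*(-107) = -15*(-½ + √(2501/25))/26*(-107) = -15*(-½ + √2501/5)/26*(-107) = (15/52 - 3*√2501/26)*(-107) = -1605/52 + 321*√2501/26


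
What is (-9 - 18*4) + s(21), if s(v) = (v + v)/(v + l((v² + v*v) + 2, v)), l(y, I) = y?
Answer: -73263/905 ≈ -80.954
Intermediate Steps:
s(v) = 2*v/(2 + v + 2*v²) (s(v) = (v + v)/(v + ((v² + v*v) + 2)) = (2*v)/(v + ((v² + v²) + 2)) = (2*v)/(v + (2*v² + 2)) = (2*v)/(v + (2 + 2*v²)) = (2*v)/(2 + v + 2*v²) = 2*v/(2 + v + 2*v²))
(-9 - 18*4) + s(21) = (-9 - 18*4) + 2*21/(2 + 21 + 2*21²) = (-9 - 6*12) + 2*21/(2 + 21 + 2*441) = (-9 - 72) + 2*21/(2 + 21 + 882) = -81 + 2*21/905 = -81 + 2*21*(1/905) = -81 + 42/905 = -73263/905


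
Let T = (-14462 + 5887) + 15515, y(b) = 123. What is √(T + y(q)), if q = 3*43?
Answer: √7063 ≈ 84.042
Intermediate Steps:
q = 129
T = 6940 (T = -8575 + 15515 = 6940)
√(T + y(q)) = √(6940 + 123) = √7063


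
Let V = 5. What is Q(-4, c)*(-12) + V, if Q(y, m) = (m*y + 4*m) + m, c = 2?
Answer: -19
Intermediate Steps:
Q(y, m) = 5*m + m*y (Q(y, m) = (4*m + m*y) + m = 5*m + m*y)
Q(-4, c)*(-12) + V = (2*(5 - 4))*(-12) + 5 = (2*1)*(-12) + 5 = 2*(-12) + 5 = -24 + 5 = -19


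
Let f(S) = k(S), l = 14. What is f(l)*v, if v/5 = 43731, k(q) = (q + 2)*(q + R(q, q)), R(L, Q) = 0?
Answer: 48978720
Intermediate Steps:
k(q) = q*(2 + q) (k(q) = (q + 2)*(q + 0) = (2 + q)*q = q*(2 + q))
v = 218655 (v = 5*43731 = 218655)
f(S) = S*(2 + S)
f(l)*v = (14*(2 + 14))*218655 = (14*16)*218655 = 224*218655 = 48978720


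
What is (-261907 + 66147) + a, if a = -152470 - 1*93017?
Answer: -441247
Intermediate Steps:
a = -245487 (a = -152470 - 93017 = -245487)
(-261907 + 66147) + a = (-261907 + 66147) - 245487 = -195760 - 245487 = -441247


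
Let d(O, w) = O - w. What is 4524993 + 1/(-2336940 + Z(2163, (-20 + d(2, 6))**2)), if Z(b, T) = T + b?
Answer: 10562243185592/2334201 ≈ 4.5250e+6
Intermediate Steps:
4524993 + 1/(-2336940 + Z(2163, (-20 + d(2, 6))**2)) = 4524993 + 1/(-2336940 + ((-20 + (2 - 1*6))**2 + 2163)) = 4524993 + 1/(-2336940 + ((-20 + (2 - 6))**2 + 2163)) = 4524993 + 1/(-2336940 + ((-20 - 4)**2 + 2163)) = 4524993 + 1/(-2336940 + ((-24)**2 + 2163)) = 4524993 + 1/(-2336940 + (576 + 2163)) = 4524993 + 1/(-2336940 + 2739) = 4524993 + 1/(-2334201) = 4524993 - 1/2334201 = 10562243185592/2334201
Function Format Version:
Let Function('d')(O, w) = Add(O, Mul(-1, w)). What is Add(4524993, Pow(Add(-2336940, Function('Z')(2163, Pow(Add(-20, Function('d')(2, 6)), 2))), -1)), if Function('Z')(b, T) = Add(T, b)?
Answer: Rational(10562243185592, 2334201) ≈ 4.5250e+6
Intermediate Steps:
Add(4524993, Pow(Add(-2336940, Function('Z')(2163, Pow(Add(-20, Function('d')(2, 6)), 2))), -1)) = Add(4524993, Pow(Add(-2336940, Add(Pow(Add(-20, Add(2, Mul(-1, 6))), 2), 2163)), -1)) = Add(4524993, Pow(Add(-2336940, Add(Pow(Add(-20, Add(2, -6)), 2), 2163)), -1)) = Add(4524993, Pow(Add(-2336940, Add(Pow(Add(-20, -4), 2), 2163)), -1)) = Add(4524993, Pow(Add(-2336940, Add(Pow(-24, 2), 2163)), -1)) = Add(4524993, Pow(Add(-2336940, Add(576, 2163)), -1)) = Add(4524993, Pow(Add(-2336940, 2739), -1)) = Add(4524993, Pow(-2334201, -1)) = Add(4524993, Rational(-1, 2334201)) = Rational(10562243185592, 2334201)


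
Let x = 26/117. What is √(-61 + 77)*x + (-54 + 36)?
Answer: -154/9 ≈ -17.111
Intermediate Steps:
x = 2/9 (x = 26*(1/117) = 2/9 ≈ 0.22222)
√(-61 + 77)*x + (-54 + 36) = √(-61 + 77)*(2/9) + (-54 + 36) = √16*(2/9) - 18 = 4*(2/9) - 18 = 8/9 - 18 = -154/9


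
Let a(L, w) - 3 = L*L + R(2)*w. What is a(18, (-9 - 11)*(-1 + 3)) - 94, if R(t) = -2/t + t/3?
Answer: 739/3 ≈ 246.33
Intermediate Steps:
R(t) = -2/t + t/3 (R(t) = -2/t + t*(1/3) = -2/t + t/3)
a(L, w) = 3 + L**2 - w/3 (a(L, w) = 3 + (L*L + (-2/2 + (1/3)*2)*w) = 3 + (L**2 + (-2*1/2 + 2/3)*w) = 3 + (L**2 + (-1 + 2/3)*w) = 3 + (L**2 - w/3) = 3 + L**2 - w/3)
a(18, (-9 - 11)*(-1 + 3)) - 94 = (3 + 18**2 - (-9 - 11)*(-1 + 3)/3) - 94 = (3 + 324 - (-20)*2/3) - 94 = (3 + 324 - 1/3*(-40)) - 94 = (3 + 324 + 40/3) - 94 = 1021/3 - 94 = 739/3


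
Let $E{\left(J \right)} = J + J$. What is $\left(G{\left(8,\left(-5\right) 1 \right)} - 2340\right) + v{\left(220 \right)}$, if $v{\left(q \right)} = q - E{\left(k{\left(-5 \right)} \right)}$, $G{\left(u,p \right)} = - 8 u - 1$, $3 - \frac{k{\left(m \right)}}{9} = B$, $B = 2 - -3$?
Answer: $-2149$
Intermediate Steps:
$B = 5$ ($B = 2 + 3 = 5$)
$k{\left(m \right)} = -18$ ($k{\left(m \right)} = 27 - 45 = -18$)
$E{\left(J \right)} = 2 J$
$G{\left(u,p \right)} = -1 - 8 u$
$v{\left(q \right)} = 36 + q$ ($v{\left(q \right)} = q - 2 \left(-18\right) = q - -36 = q + 36 = 36 + q$)
$\left(G{\left(8,\left(-5\right) 1 \right)} - 2340\right) + v{\left(220 \right)} = \left(\left(-1 - 64\right) - 2340\right) + \left(36 + 220\right) = \left(\left(-1 - 64\right) - 2340\right) + 256 = \left(-65 - 2340\right) + 256 = -2405 + 256 = -2149$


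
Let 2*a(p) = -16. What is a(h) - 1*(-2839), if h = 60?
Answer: 2831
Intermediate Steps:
a(p) = -8 (a(p) = (½)*(-16) = -8)
a(h) - 1*(-2839) = -8 - 1*(-2839) = -8 + 2839 = 2831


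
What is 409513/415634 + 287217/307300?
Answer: 17515749677/9123166300 ≈ 1.9199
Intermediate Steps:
409513/415634 + 287217/307300 = 409513*(1/415634) + 287217*(1/307300) = 409513/415634 + 41031/43900 = 17515749677/9123166300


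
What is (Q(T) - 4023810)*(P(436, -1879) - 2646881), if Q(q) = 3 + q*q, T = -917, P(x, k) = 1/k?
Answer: 15830208934069200/1879 ≈ 8.4248e+12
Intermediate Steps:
Q(q) = 3 + q**2
(Q(T) - 4023810)*(P(436, -1879) - 2646881) = ((3 + (-917)**2) - 4023810)*(1/(-1879) - 2646881) = ((3 + 840889) - 4023810)*(-1/1879 - 2646881) = (840892 - 4023810)*(-4973489400/1879) = -3182918*(-4973489400/1879) = 15830208934069200/1879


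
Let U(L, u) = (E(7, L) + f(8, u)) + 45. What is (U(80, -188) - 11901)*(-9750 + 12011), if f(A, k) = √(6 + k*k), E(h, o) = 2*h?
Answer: -26774762 + 11305*√1414 ≈ -2.6350e+7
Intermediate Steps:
f(A, k) = √(6 + k²)
U(L, u) = 59 + √(6 + u²) (U(L, u) = (2*7 + √(6 + u²)) + 45 = (14 + √(6 + u²)) + 45 = 59 + √(6 + u²))
(U(80, -188) - 11901)*(-9750 + 12011) = ((59 + √(6 + (-188)²)) - 11901)*(-9750 + 12011) = ((59 + √(6 + 35344)) - 11901)*2261 = ((59 + √35350) - 11901)*2261 = ((59 + 5*√1414) - 11901)*2261 = (-11842 + 5*√1414)*2261 = -26774762 + 11305*√1414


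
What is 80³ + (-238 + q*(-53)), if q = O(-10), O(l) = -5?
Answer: 512027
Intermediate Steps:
q = -5
80³ + (-238 + q*(-53)) = 80³ + (-238 - 5*(-53)) = 512000 + (-238 + 265) = 512000 + 27 = 512027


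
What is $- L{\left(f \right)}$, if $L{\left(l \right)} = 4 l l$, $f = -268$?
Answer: $-287296$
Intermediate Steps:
$L{\left(l \right)} = 4 l^{2}$
$- L{\left(f \right)} = - 4 \left(-268\right)^{2} = - 4 \cdot 71824 = \left(-1\right) 287296 = -287296$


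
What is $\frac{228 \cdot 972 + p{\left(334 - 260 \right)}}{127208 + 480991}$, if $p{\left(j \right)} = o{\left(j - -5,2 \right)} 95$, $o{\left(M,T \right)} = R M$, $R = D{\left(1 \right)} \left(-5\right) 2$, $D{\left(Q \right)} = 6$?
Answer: $- \frac{76228}{202733} \approx -0.376$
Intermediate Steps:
$R = -60$ ($R = 6 \left(-5\right) 2 = \left(-30\right) 2 = -60$)
$o{\left(M,T \right)} = - 60 M$
$p{\left(j \right)} = -28500 - 5700 j$ ($p{\left(j \right)} = - 60 \left(j - -5\right) 95 = - 60 \left(j + 5\right) 95 = - 60 \left(5 + j\right) 95 = \left(-300 - 60 j\right) 95 = -28500 - 5700 j$)
$\frac{228 \cdot 972 + p{\left(334 - 260 \right)}}{127208 + 480991} = \frac{228 \cdot 972 - \left(28500 + 5700 \left(334 - 260\right)\right)}{127208 + 480991} = \frac{221616 - \left(28500 + 5700 \left(334 - 260\right)\right)}{608199} = \left(221616 - 450300\right) \frac{1}{608199} = \left(-228684\right) \frac{1}{608199} = - \frac{76228}{202733}$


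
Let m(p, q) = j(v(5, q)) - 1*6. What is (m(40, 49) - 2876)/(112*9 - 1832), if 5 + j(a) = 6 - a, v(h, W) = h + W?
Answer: 2935/824 ≈ 3.5619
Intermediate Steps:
v(h, W) = W + h
j(a) = 1 - a (j(a) = -5 + (6 - a) = 1 - a)
m(p, q) = -10 - q (m(p, q) = (1 - (q + 5)) - 1*6 = (1 - (5 + q)) - 6 = (1 + (-5 - q)) - 6 = (-4 - q) - 6 = -10 - q)
(m(40, 49) - 2876)/(112*9 - 1832) = ((-10 - 1*49) - 2876)/(112*9 - 1832) = ((-10 - 49) - 2876)/(1008 - 1832) = (-59 - 2876)/(-824) = -2935*(-1/824) = 2935/824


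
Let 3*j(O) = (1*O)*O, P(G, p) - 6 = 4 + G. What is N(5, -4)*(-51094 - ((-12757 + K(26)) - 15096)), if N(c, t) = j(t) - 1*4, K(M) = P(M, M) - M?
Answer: -93004/3 ≈ -31001.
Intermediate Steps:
P(G, p) = 10 + G (P(G, p) = 6 + (4 + G) = 10 + G)
j(O) = O**2/3 (j(O) = ((1*O)*O)/3 = (O*O)/3 = O**2/3)
K(M) = 10 (K(M) = (10 + M) - M = 10)
N(c, t) = -4 + t**2/3 (N(c, t) = t**2/3 - 1*4 = t**2/3 - 4 = -4 + t**2/3)
N(5, -4)*(-51094 - ((-12757 + K(26)) - 15096)) = (-4 + (1/3)*(-4)**2)*(-51094 - ((-12757 + 10) - 15096)) = (-4 + (1/3)*16)*(-51094 - (-12747 - 15096)) = (-4 + 16/3)*(-51094 - 1*(-27843)) = 4*(-51094 + 27843)/3 = (4/3)*(-23251) = -93004/3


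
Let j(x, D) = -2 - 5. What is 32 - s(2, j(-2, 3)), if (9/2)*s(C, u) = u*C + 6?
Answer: 304/9 ≈ 33.778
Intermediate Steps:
j(x, D) = -7
s(C, u) = 4/3 + 2*C*u/9 (s(C, u) = 2*(u*C + 6)/9 = 2*(C*u + 6)/9 = 2*(6 + C*u)/9 = 4/3 + 2*C*u/9)
32 - s(2, j(-2, 3)) = 32 - (4/3 + (2/9)*2*(-7)) = 32 - (4/3 - 28/9) = 32 - 1*(-16/9) = 32 + 16/9 = 304/9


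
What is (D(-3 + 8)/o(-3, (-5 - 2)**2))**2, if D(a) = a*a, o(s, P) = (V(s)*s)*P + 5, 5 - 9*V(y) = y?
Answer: 5625/142129 ≈ 0.039577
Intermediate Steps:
V(y) = 5/9 - y/9
o(s, P) = 5 + P*s*(5/9 - s/9) (o(s, P) = ((5/9 - s/9)*s)*P + 5 = (s*(5/9 - s/9))*P + 5 = P*s*(5/9 - s/9) + 5 = 5 + P*s*(5/9 - s/9))
D(a) = a**2
(D(-3 + 8)/o(-3, (-5 - 2)**2))**2 = ((-3 + 8)**2/(5 - 1/9*(-5 - 2)**2*(-3)*(-5 - 3)))**2 = (5**2/(5 - 1/9*(-7)**2*(-3)*(-8)))**2 = (25/(5 - 1/9*49*(-3)*(-8)))**2 = (25/(5 - 392/3))**2 = (25/(-377/3))**2 = (25*(-3/377))**2 = (-75/377)**2 = 5625/142129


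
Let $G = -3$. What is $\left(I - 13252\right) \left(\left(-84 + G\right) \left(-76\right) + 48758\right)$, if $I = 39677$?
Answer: $1463152250$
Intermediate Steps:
$\left(I - 13252\right) \left(\left(-84 + G\right) \left(-76\right) + 48758\right) = \left(39677 - 13252\right) \left(\left(-84 - 3\right) \left(-76\right) + 48758\right) = 26425 \left(\left(-87\right) \left(-76\right) + 48758\right) = 26425 \left(6612 + 48758\right) = 26425 \cdot 55370 = 1463152250$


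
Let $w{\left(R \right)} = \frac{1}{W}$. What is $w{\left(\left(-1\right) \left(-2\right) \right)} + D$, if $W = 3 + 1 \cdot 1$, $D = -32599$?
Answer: $- \frac{130395}{4} \approx -32599.0$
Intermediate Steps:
$W = 4$ ($W = 3 + 1 = 4$)
$w{\left(R \right)} = \frac{1}{4}$
$w{\left(\left(-1\right) \left(-2\right) \right)} + D = \frac{1}{4} - 32599 = - \frac{130395}{4}$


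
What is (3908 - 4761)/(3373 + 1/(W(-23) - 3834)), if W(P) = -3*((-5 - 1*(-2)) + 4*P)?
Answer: -3027297/11970776 ≈ -0.25289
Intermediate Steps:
W(P) = 9 - 12*P (W(P) = -3*((-5 + 2) + 4*P) = -3*(-3 + 4*P) = 9 - 12*P)
(3908 - 4761)/(3373 + 1/(W(-23) - 3834)) = (3908 - 4761)/(3373 + 1/((9 - 12*(-23)) - 3834)) = -853/(3373 + 1/((9 + 276) - 3834)) = -853/(3373 + 1/(285 - 3834)) = -853/(3373 + 1/(-3549)) = -853/(3373 - 1/3549) = -853/11970776/3549 = -853*3549/11970776 = -3027297/11970776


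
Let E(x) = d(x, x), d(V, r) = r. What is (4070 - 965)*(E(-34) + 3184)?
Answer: 9780750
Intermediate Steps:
E(x) = x
(4070 - 965)*(E(-34) + 3184) = (4070 - 965)*(-34 + 3184) = 3105*3150 = 9780750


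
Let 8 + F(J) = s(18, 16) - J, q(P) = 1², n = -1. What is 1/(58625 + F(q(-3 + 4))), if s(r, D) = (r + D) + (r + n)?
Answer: 1/58667 ≈ 1.7045e-5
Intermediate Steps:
q(P) = 1
s(r, D) = -1 + D + 2*r (s(r, D) = (r + D) + (r - 1) = (D + r) + (-1 + r) = -1 + D + 2*r)
F(J) = 43 - J (F(J) = -8 + ((-1 + 16 + 2*18) - J) = -8 + ((-1 + 16 + 36) - J) = -8 + (51 - J) = 43 - J)
1/(58625 + F(q(-3 + 4))) = 1/(58625 + (43 - 1*1)) = 1/(58625 + (43 - 1)) = 1/(58625 + 42) = 1/58667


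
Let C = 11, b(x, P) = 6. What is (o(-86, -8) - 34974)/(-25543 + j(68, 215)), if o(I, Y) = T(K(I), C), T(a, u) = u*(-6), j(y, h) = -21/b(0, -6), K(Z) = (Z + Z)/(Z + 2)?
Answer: 23360/17031 ≈ 1.3716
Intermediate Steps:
K(Z) = 2*Z/(2 + Z) (K(Z) = (2*Z)/(2 + Z) = 2*Z/(2 + Z))
j(y, h) = -7/2 (j(y, h) = -21/6 = -21*1/6 = -7/2)
T(a, u) = -6*u
o(I, Y) = -66 (o(I, Y) = -6*11 = -66)
(o(-86, -8) - 34974)/(-25543 + j(68, 215)) = (-66 - 34974)/(-25543 - 7/2) = -35040/(-51093/2) = -35040*(-2/51093) = 23360/17031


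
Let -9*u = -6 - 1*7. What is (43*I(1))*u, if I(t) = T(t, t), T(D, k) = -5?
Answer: -2795/9 ≈ -310.56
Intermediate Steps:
u = 13/9 (u = -(-6 - 1*7)/9 = -(-6 - 7)/9 = -1/9*(-13) = 13/9 ≈ 1.4444)
I(t) = -5
(43*I(1))*u = (43*(-5))*(13/9) = -215*13/9 = -2795/9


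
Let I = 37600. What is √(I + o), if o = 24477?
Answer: √62077 ≈ 249.15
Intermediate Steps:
√(I + o) = √(37600 + 24477) = √62077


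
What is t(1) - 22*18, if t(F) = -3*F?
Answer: -399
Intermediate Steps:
t(1) - 22*18 = -3*1 - 22*18 = -3 - 396 = -399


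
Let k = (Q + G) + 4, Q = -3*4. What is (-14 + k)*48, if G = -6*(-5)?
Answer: 384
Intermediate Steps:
Q = -12
G = 30
k = 22 (k = (-12 + 30) + 4 = 18 + 4 = 22)
(-14 + k)*48 = (-14 + 22)*48 = 8*48 = 384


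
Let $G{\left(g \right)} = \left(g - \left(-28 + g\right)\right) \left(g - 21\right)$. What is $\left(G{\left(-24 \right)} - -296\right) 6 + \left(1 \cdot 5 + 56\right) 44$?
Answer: $-3100$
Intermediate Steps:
$G{\left(g \right)} = -588 + 28 g$ ($G{\left(g \right)} = 28 \left(-21 + g\right) = -588 + 28 g$)
$\left(G{\left(-24 \right)} - -296\right) 6 + \left(1 \cdot 5 + 56\right) 44 = \left(\left(-588 + 28 \left(-24\right)\right) - -296\right) 6 + \left(1 \cdot 5 + 56\right) 44 = \left(\left(-588 - 672\right) + 296\right) 6 + \left(5 + 56\right) 44 = \left(-1260 + 296\right) 6 + 61 \cdot 44 = \left(-964\right) 6 + 2684 = -5784 + 2684 = -3100$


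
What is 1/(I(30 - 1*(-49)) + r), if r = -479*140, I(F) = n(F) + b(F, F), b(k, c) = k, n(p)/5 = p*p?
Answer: -1/35776 ≈ -2.7952e-5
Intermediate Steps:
n(p) = 5*p**2 (n(p) = 5*(p*p) = 5*p**2)
I(F) = F + 5*F**2 (I(F) = 5*F**2 + F = F + 5*F**2)
r = -67060
1/(I(30 - 1*(-49)) + r) = 1/((30 - 1*(-49))*(1 + 5*(30 - 1*(-49))) - 67060) = 1/((30 + 49)*(1 + 5*(30 + 49)) - 67060) = 1/(79*(1 + 5*79) - 67060) = 1/(79*(1 + 395) - 67060) = 1/(79*396 - 67060) = 1/(31284 - 67060) = 1/(-35776) = -1/35776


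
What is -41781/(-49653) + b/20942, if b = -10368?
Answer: 60029233/173305521 ≈ 0.34638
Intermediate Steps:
-41781/(-49653) + b/20942 = -41781/(-49653) - 10368/20942 = -41781*(-1/49653) - 10368*1/20942 = 13927/16551 - 5184/10471 = 60029233/173305521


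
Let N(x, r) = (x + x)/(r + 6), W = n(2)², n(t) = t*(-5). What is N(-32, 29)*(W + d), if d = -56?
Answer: -2816/35 ≈ -80.457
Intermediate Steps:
n(t) = -5*t
W = 100 (W = (-5*2)² = (-10)² = 100)
N(x, r) = 2*x/(6 + r) (N(x, r) = (2*x)/(6 + r) = 2*x/(6 + r))
N(-32, 29)*(W + d) = (2*(-32)/(6 + 29))*(100 - 56) = (2*(-32)/35)*44 = (2*(-32)*(1/35))*44 = -64/35*44 = -2816/35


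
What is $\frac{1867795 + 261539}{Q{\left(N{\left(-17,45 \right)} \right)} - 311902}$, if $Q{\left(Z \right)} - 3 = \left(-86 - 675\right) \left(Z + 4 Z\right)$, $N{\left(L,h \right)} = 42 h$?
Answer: $- \frac{2129334}{7503349} \approx -0.28378$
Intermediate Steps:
$Q{\left(Z \right)} = 3 - 3805 Z$ ($Q{\left(Z \right)} = 3 + \left(-86 - 675\right) \left(Z + 4 Z\right) = 3 - 761 \cdot 5 Z = 3 - 3805 Z$)
$\frac{1867795 + 261539}{Q{\left(N{\left(-17,45 \right)} \right)} - 311902} = \frac{1867795 + 261539}{\left(3 - 3805 \cdot 42 \cdot 45\right) - 311902} = \frac{2129334}{\left(3 - 7191450\right) - 311902} = \frac{2129334}{-7191447 - 311902} = \frac{2129334}{-7503349} = 2129334 \left(- \frac{1}{7503349}\right) = - \frac{2129334}{7503349}$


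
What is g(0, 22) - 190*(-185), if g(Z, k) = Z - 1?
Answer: 35149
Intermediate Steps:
g(Z, k) = -1 + Z
g(0, 22) - 190*(-185) = (-1 + 0) - 190*(-185) = -1 + 35150 = 35149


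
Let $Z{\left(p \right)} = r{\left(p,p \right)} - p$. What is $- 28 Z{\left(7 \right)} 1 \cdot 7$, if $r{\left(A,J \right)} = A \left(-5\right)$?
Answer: $8232$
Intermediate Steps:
$r{\left(A,J \right)} = - 5 A$
$Z{\left(p \right)} = - 6 p$ ($Z{\left(p \right)} = - 5 p - p = - 6 p$)
$- 28 Z{\left(7 \right)} 1 \cdot 7 = - 28 \left(\left(-6\right) 7\right) 1 \cdot 7 = \left(-28\right) \left(-42\right) 7 = 1176 \cdot 7 = 8232$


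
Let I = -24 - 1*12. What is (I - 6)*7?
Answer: -294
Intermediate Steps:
I = -36 (I = -24 - 12 = -36)
(I - 6)*7 = (-36 - 6)*7 = -42*7 = -294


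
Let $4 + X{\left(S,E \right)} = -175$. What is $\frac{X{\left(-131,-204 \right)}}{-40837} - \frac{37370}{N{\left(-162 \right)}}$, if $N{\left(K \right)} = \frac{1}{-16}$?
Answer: $\frac{24417259219}{40837} \approx 5.9792 \cdot 10^{5}$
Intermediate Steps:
$N{\left(K \right)} = - \frac{1}{16}$
$X{\left(S,E \right)} = -179$ ($X{\left(S,E \right)} = -4 - 175 = -179$)
$\frac{X{\left(-131,-204 \right)}}{-40837} - \frac{37370}{N{\left(-162 \right)}} = - \frac{179}{-40837} - \frac{37370}{- \frac{1}{16}} = \left(-179\right) \left(- \frac{1}{40837}\right) - -597920 = \frac{179}{40837} + 597920 = \frac{24417259219}{40837}$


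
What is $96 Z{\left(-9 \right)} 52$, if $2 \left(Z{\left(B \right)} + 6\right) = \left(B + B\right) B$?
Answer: $374400$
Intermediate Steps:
$Z{\left(B \right)} = -6 + B^{2}$ ($Z{\left(B \right)} = -6 + \frac{\left(B + B\right) B}{2} = -6 + \frac{2 B B}{2} = -6 + \frac{2 B^{2}}{2} = -6 + B^{2}$)
$96 Z{\left(-9 \right)} 52 = 96 \left(-6 + \left(-9\right)^{2}\right) 52 = 96 \left(-6 + 81\right) 52 = 96 \cdot 75 \cdot 52 = 7200 \cdot 52 = 374400$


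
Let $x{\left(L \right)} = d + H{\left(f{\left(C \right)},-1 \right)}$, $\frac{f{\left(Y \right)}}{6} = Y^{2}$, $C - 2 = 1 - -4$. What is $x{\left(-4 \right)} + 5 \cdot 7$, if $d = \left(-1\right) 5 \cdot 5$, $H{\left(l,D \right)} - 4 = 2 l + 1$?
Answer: $603$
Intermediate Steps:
$C = 7$ ($C = 2 + \left(1 - -4\right) = 2 + \left(1 + 4\right) = 2 + 5 = 7$)
$f{\left(Y \right)} = 6 Y^{2}$
$H{\left(l,D \right)} = 5 + 2 l$ ($H{\left(l,D \right)} = 4 + \left(2 l + 1\right) = 4 + \left(1 + 2 l\right) = 5 + 2 l$)
$d = -25$ ($d = \left(-5\right) 5 = -25$)
$x{\left(L \right)} = 568$ ($x{\left(L \right)} = -25 + \left(5 + 2 \cdot 6 \cdot 7^{2}\right) = -25 + \left(5 + 2 \cdot 6 \cdot 49\right) = -25 + \left(5 + 2 \cdot 294\right) = -25 + \left(5 + 588\right) = -25 + 593 = 568$)
$x{\left(-4 \right)} + 5 \cdot 7 = 568 + 5 \cdot 7 = 568 + 35 = 603$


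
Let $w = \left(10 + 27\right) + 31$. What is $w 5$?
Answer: $340$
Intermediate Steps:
$w = 68$ ($w = 37 + 31 = 68$)
$w 5 = 68 \cdot 5 = 340$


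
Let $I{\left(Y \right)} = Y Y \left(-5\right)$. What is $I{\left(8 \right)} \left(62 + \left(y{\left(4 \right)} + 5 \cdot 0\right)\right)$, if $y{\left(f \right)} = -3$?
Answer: $-18880$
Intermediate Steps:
$I{\left(Y \right)} = - 5 Y^{2}$ ($I{\left(Y \right)} = Y^{2} \left(-5\right) = - 5 Y^{2}$)
$I{\left(8 \right)} \left(62 + \left(y{\left(4 \right)} + 5 \cdot 0\right)\right) = - 5 \cdot 8^{2} \left(62 + \left(-3 + 5 \cdot 0\right)\right) = \left(-5\right) 64 \left(62 + \left(-3 + 0\right)\right) = - 320 \left(62 - 3\right) = \left(-320\right) 59 = -18880$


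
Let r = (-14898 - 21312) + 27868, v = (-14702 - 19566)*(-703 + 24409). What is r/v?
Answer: 4171/406178604 ≈ 1.0269e-5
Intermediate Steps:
v = -812357208 (v = -34268*23706 = -812357208)
r = -8342 (r = -36210 + 27868 = -8342)
r/v = -8342/(-812357208) = -8342*(-1/812357208) = 4171/406178604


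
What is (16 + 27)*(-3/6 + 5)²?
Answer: 3483/4 ≈ 870.75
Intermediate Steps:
(16 + 27)*(-3/6 + 5)² = 43*(-3*⅙ + 5)² = 43*(-½ + 5)² = 43*(9/2)² = 43*(81/4) = 3483/4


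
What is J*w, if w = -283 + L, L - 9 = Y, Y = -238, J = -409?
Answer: 209408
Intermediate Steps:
L = -229 (L = 9 - 238 = -229)
w = -512 (w = -283 - 229 = -512)
J*w = -409*(-512) = 209408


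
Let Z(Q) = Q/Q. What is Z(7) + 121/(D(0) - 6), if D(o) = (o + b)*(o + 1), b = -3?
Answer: -112/9 ≈ -12.444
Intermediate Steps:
D(o) = (1 + o)*(-3 + o) (D(o) = (o - 3)*(o + 1) = (-3 + o)*(1 + o) = (1 + o)*(-3 + o))
Z(Q) = 1
Z(7) + 121/(D(0) - 6) = 1 + 121/((-3 + 0**2 - 2*0) - 6) = 1 + 121/((-3 + 0 + 0) - 6) = 1 + 121/(-3 - 6) = 1 + 121/(-9) = 1 + 121*(-1/9) = 1 - 121/9 = -112/9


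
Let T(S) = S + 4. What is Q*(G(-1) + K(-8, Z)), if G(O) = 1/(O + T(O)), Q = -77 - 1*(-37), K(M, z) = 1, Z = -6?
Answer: -60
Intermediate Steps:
Q = -40 (Q = -77 + 37 = -40)
T(S) = 4 + S
G(O) = 1/(4 + 2*O) (G(O) = 1/(O + (4 + O)) = 1/(4 + 2*O))
Q*(G(-1) + K(-8, Z)) = -40*(1/(2*(2 - 1)) + 1) = -40*((1/2)/1 + 1) = -40*((1/2)*1 + 1) = -40*(1/2 + 1) = -40*3/2 = -60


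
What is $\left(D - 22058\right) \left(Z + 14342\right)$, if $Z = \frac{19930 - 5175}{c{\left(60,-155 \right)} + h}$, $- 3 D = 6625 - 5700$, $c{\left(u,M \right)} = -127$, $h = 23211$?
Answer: $- \frac{22215504823817}{69252} \approx -3.2079 \cdot 10^{8}$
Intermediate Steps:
$D = - \frac{925}{3}$ ($D = - \frac{6625 - 5700}{3} = \left(- \frac{1}{3}\right) 925 = - \frac{925}{3} \approx -308.33$)
$Z = \frac{14755}{23084}$ ($Z = \frac{19930 - 5175}{-127 + 23211} = \frac{14755}{23084} \approx 0.63919$)
$\left(D - 22058\right) \left(Z + 14342\right) = \left(- \frac{925}{3} - 22058\right) \left(\frac{14755}{23084} + 14342\right) = \left(- \frac{67099}{3}\right) \frac{331085483}{23084} = - \frac{22215504823817}{69252}$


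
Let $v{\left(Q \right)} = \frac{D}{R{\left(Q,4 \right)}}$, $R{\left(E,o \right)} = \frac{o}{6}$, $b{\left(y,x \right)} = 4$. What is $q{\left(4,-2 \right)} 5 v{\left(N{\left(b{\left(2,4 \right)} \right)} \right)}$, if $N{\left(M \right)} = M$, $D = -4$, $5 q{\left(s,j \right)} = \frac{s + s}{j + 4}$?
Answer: $-24$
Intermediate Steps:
$q{\left(s,j \right)} = \frac{2 s}{5 \left(4 + j\right)}$ ($q{\left(s,j \right)} = \frac{\left(s + s\right) \frac{1}{j + 4}}{5} = \frac{2 s \frac{1}{4 + j}}{5} = \frac{2 s}{5 \left(4 + j\right)}$)
$R{\left(E,o \right)} = \frac{o}{6}$ ($R{\left(E,o \right)} = o \frac{1}{6} = \frac{o}{6}$)
$v{\left(Q \right)} = -6$ ($v{\left(Q \right)} = - \frac{4}{\frac{1}{6} \cdot 4} = - \frac{4}{\frac{2}{3}} = \left(-4\right) \frac{3}{2} = -6$)
$q{\left(4,-2 \right)} 5 v{\left(N{\left(b{\left(2,4 \right)} \right)} \right)} = \frac{2}{5} \cdot 4 \frac{1}{4 - 2} \cdot 5 \left(-6\right) = \frac{2}{5} \cdot 4 \cdot \frac{1}{2} \cdot 5 \left(-6\right) = \frac{4}{5} \cdot 5 \left(-6\right) = 4 \left(-6\right) = -24$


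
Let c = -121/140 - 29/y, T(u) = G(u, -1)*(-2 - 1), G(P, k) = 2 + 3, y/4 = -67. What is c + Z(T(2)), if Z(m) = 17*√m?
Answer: -1773/2345 + 17*I*√15 ≈ -0.75608 + 65.841*I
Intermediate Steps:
y = -268 (y = 4*(-67) = -268)
G(P, k) = 5
T(u) = -15 (T(u) = 5*(-2 - 1) = 5*(-3) = -15)
c = -1773/2345 (c = -121/140 - 29/(-268) = -121*1/140 - 29*(-1/268) = -121/140 + 29/268 = -1773/2345 ≈ -0.75608)
c + Z(T(2)) = -1773/2345 + 17*√(-15) = -1773/2345 + 17*(I*√15) = -1773/2345 + 17*I*√15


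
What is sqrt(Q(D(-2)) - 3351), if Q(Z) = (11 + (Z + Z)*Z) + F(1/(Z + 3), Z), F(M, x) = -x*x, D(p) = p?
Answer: 2*I*sqrt(834) ≈ 57.758*I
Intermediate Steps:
F(M, x) = -x**2
Q(Z) = 11 + Z**2 (Q(Z) = (11 + (Z + Z)*Z) - Z**2 = (11 + (2*Z)*Z) - Z**2 = (11 + 2*Z**2) - Z**2 = 11 + Z**2)
sqrt(Q(D(-2)) - 3351) = sqrt((11 + (-2)**2) - 3351) = sqrt((11 + 4) - 3351) = sqrt(15 - 3351) = sqrt(-3336) = 2*I*sqrt(834)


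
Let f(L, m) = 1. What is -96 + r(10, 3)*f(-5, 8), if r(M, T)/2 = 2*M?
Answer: -56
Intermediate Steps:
r(M, T) = 4*M (r(M, T) = 2*(2*M) = 4*M)
-96 + r(10, 3)*f(-5, 8) = -96 + (4*10)*1 = -96 + 40*1 = -96 + 40 = -56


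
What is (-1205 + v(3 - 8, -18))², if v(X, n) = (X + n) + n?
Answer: 1552516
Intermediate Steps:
v(X, n) = X + 2*n
(-1205 + v(3 - 8, -18))² = (-1205 + ((3 - 8) + 2*(-18)))² = (-1205 + (-5 - 36))² = (-1205 - 41)² = (-1246)² = 1552516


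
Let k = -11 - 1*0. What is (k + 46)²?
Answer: 1225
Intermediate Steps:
k = -11 (k = -11 + 0 = -11)
(k + 46)² = (-11 + 46)² = 35² = 1225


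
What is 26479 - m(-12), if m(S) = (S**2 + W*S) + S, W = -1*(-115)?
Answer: 27727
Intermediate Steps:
W = 115
m(S) = S**2 + 116*S (m(S) = (S**2 + 115*S) + S = S**2 + 116*S)
26479 - m(-12) = 26479 - (-12)*(116 - 12) = 26479 - (-12)*104 = 26479 - 1*(-1248) = 26479 + 1248 = 27727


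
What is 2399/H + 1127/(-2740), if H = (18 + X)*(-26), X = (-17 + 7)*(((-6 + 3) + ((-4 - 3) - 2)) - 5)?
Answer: -3020509/3348280 ≈ -0.90211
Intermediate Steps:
X = 170 (X = -10*((-3 + (-7 - 2)) - 5) = -10*((-3 - 9) - 5) = -10*(-12 - 5) = -10*(-17) = 170)
H = -4888 (H = (18 + 170)*(-26) = 188*(-26) = -4888)
2399/H + 1127/(-2740) = 2399/(-4888) + 1127/(-2740) = 2399*(-1/4888) + 1127*(-1/2740) = -2399/4888 - 1127/2740 = -3020509/3348280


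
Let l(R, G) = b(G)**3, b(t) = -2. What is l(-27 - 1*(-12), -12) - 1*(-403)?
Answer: 395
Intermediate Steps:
l(R, G) = -8 (l(R, G) = (-2)**3 = -8)
l(-27 - 1*(-12), -12) - 1*(-403) = -8 - 1*(-403) = -8 + 403 = 395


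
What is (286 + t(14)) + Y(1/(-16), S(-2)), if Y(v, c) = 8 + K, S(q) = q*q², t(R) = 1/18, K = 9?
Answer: 5455/18 ≈ 303.06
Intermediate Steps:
t(R) = 1/18
S(q) = q³
Y(v, c) = 17 (Y(v, c) = 8 + 9 = 17)
(286 + t(14)) + Y(1/(-16), S(-2)) = (286 + 1/18) + 17 = 5149/18 + 17 = 5455/18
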